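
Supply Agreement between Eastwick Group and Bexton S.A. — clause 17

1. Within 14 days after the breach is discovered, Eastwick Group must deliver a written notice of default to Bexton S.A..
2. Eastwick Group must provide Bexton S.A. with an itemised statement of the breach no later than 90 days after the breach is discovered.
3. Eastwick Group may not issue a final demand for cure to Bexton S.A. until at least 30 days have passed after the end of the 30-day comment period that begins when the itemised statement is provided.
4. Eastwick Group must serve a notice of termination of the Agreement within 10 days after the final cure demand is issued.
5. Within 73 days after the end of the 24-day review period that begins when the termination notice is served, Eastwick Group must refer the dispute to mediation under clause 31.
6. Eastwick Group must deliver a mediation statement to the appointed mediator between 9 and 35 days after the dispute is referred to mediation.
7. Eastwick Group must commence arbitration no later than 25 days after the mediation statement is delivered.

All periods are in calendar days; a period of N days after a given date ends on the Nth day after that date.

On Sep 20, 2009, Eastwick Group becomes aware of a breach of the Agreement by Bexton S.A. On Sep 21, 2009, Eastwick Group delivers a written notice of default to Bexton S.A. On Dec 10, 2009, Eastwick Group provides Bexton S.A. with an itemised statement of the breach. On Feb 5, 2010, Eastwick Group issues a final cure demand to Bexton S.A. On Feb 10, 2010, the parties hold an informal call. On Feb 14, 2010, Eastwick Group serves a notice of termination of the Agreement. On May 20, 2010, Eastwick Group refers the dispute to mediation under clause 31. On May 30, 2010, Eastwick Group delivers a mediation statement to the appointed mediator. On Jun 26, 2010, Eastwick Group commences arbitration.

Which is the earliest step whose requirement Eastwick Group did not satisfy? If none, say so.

Step 1: 14 days after Sep 20, 2009 (when the breach is discovered) is Oct 4, 2009; Sep 21, 2009 is within that limit.
Step 2: 90 days after Sep 20, 2009 (when the breach is discovered) is Dec 19, 2009; completed Dec 10, 2009, before the deadline.
Step 3: the earliest permitted date is 30 days after Jan 9, 2010 (end of the 30-day comment period, which began when the itemised statement is provided on Dec 10, 2009), i.e. Feb 8, 2010; done Feb 5, 2010 — 3 days too early.
That is the first point of non-compliance.

Step 3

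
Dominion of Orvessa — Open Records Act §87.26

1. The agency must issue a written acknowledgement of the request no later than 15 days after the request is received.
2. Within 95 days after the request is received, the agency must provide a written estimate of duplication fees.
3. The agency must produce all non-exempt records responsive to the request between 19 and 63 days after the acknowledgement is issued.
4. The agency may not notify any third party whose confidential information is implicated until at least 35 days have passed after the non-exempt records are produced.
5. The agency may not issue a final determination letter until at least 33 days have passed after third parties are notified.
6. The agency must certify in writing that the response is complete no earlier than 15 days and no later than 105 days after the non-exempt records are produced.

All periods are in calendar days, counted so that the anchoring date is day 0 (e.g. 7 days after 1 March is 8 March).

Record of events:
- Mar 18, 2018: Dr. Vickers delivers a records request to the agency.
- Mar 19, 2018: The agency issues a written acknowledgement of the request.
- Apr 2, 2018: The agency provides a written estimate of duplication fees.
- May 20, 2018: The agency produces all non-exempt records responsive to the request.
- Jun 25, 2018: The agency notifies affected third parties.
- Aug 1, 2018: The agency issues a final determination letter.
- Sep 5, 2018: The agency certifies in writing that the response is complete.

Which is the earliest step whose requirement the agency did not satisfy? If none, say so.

Step 1 — counting 15 days from Mar 18, 2018 (when the request is received) gives a deadline of Apr 2, 2018; Mar 19, 2018 is within that limit.
Step 2 — counting 95 days from Mar 18, 2018 (when the request is received) gives a deadline of Jun 21, 2018; done Apr 2, 2018 — timely.
Step 3 — 19 and 63 days from Mar 19, 2018 (when the acknowledgement is issued) are Apr 7, 2018 and May 21, 2018 respectively; done May 20, 2018 — within the window.
Step 4 — must wait 35 days from May 20, 2018 (when the non-exempt records are produced), so not before Jun 24, 2018; done Jun 25, 2018, after the minimum wait.
Step 5 — must wait 33 days from Jun 25, 2018 (when third parties are notified), so not before Jul 28, 2018; done Aug 1, 2018, after the minimum wait.
Step 6 — 15 and 105 days from May 20, 2018 (when the non-exempt records are produced) are Jun 4, 2018 and Sep 2, 2018 respectively; done Sep 5, 2018 — 3 days after the window closed.
Later steps need not be reached.

Step 6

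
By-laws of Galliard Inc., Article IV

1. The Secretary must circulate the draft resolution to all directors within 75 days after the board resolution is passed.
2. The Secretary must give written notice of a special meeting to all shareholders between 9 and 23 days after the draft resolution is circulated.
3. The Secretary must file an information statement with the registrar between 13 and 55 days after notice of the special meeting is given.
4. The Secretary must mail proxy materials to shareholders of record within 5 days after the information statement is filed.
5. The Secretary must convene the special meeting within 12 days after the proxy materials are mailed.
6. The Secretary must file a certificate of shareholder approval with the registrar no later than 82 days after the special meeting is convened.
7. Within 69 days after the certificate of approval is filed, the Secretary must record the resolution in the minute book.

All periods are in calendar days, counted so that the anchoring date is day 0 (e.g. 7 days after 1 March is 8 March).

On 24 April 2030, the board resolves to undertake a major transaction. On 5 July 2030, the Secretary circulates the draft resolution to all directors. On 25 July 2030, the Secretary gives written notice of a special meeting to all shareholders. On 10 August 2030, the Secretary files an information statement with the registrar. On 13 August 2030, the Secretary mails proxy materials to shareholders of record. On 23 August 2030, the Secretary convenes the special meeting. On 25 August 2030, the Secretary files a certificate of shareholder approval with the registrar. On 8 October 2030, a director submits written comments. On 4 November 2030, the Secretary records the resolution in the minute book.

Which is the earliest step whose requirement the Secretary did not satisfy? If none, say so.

Step 7

(1) due by 24 April 2030 + 75 days = 8 July 2030; done 5 July 2030 — timely.
(2) the permitted window runs from 5 July 2030 + 9 = 14 July 2030 to 5 July 2030 + 23 = 28 July 2030; 25 July 2030 falls inside that range.
(3) the permitted window runs from 25 July 2030 + 13 = 7 August 2030 to 25 July 2030 + 55 = 18 September 2030; 10 August 2030 falls inside that range.
(4) due by 10 August 2030 + 5 days = 15 August 2030; done 13 August 2030 — timely.
(5) due by 13 August 2030 + 12 days = 25 August 2030; 23 August 2030 is within that limit.
(6) due by 23 August 2030 + 82 days = 13 November 2030; 25 August 2030 is within that limit.
(7) due by 25 August 2030 + 69 days = 2 November 2030; not done until 4 November 2030, 2 days after the deadline.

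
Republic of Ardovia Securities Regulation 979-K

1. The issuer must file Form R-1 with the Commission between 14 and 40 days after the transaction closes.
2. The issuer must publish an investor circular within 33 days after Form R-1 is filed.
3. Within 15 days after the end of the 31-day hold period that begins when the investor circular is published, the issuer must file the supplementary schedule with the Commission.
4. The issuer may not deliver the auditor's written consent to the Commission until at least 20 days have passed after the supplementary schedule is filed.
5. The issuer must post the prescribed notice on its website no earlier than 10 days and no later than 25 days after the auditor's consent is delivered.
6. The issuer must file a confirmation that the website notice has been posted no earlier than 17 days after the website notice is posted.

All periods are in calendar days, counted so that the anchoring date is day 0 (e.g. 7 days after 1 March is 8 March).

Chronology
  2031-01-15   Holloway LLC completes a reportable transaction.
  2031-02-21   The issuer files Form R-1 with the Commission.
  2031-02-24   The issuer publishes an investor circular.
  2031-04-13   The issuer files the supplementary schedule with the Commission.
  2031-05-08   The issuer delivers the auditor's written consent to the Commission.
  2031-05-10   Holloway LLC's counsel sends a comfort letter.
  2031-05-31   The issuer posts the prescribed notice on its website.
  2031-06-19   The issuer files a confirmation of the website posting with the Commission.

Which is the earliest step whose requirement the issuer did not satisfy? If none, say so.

Step 3

Step 1: the window is 14–40 days after 2031-01-15 (when the transaction closes), so 2031-01-29 through 2031-02-24; done 2031-02-21, which is between those dates.
Step 2: 33 days after 2031-02-21 (when Form R-1 is filed) is 2031-03-26; done 2031-02-24 — timely.
Step 3: 15 days after 2031-03-27 (end of the 31-day hold period, which began when the investor circular is published on 2031-02-24) is 2031-04-11; 2031-04-13 misses that deadline by 2 days.
That is the first point of non-compliance.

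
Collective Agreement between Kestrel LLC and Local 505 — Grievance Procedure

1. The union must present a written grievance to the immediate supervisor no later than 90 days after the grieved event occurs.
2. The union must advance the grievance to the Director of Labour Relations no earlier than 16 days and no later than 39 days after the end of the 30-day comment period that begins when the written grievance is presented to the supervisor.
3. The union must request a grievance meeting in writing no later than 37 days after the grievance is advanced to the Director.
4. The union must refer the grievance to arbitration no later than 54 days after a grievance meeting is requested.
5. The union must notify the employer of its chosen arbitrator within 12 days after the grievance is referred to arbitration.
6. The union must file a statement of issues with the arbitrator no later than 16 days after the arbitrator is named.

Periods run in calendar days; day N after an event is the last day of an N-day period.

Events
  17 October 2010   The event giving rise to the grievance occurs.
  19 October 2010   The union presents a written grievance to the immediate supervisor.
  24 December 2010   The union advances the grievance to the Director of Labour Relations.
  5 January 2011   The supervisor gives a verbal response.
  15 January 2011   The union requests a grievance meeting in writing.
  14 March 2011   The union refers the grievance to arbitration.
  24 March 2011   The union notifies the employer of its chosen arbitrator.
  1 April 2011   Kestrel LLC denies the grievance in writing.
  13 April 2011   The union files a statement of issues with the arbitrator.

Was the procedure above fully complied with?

No

(1) due by 17 October 2010 + 90 days = 15 January 2011; done 19 October 2010 — timely.
(2) the permitted window runs from 18 November 2010 + 16 = 4 December 2010 to 18 November 2010 + 39 = 27 December 2010; 24 December 2010 falls inside that range.
(3) due by 24 December 2010 + 37 days = 30 January 2011; completed 15 January 2011, before the deadline.
(4) due by 15 January 2011 + 54 days = 10 March 2011; done 14 March 2011 — 4 days late.
Later steps need not be reached.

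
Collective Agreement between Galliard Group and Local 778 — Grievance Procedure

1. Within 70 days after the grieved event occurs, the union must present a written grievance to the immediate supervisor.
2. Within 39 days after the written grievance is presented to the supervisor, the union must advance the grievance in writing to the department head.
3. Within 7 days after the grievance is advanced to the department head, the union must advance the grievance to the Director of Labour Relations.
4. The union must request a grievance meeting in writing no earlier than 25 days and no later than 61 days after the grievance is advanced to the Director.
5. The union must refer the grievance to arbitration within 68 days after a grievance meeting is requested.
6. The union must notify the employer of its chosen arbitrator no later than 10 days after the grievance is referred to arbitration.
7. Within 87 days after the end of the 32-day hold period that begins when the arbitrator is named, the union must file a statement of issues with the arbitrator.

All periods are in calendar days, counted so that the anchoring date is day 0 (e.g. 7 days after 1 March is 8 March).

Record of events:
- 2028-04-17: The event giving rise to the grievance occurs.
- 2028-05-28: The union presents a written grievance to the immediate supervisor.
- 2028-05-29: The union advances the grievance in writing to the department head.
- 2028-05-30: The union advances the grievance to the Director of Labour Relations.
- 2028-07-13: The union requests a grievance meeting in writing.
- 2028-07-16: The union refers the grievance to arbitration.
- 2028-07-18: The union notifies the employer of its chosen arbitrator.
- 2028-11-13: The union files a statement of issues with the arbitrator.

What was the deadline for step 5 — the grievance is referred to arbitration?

Step 5 runs from 2028-07-13, when a grievance meeting is requested. 68 days after 2028-07-13 is 2028-09-19.

2028-09-19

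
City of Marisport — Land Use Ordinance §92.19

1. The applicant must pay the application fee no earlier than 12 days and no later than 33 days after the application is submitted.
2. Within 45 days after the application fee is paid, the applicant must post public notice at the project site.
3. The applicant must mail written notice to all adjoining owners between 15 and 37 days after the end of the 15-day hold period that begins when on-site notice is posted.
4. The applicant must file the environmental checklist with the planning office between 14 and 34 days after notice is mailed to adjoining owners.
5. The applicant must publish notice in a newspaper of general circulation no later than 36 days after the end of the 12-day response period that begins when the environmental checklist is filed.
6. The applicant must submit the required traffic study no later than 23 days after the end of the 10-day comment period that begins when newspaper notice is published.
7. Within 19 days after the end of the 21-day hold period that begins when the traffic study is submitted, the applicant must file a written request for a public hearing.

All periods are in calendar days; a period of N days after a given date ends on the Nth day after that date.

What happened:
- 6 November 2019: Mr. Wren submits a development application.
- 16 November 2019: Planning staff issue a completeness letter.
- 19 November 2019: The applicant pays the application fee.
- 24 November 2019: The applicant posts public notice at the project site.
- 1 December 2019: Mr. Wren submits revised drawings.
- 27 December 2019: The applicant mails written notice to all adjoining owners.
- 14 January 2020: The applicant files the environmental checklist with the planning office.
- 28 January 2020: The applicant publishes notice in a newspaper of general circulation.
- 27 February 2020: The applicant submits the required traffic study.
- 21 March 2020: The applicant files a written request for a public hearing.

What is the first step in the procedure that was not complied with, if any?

Step 1: the window is 12–33 days after 6 November 2019 (when the application is submitted), so 18 November 2019 through 9 December 2019; 19 November 2019 falls inside that range.
Step 2: 45 days after 19 November 2019 (when the application fee is paid) is 3 January 2020; 24 November 2019 is within that limit.
Step 3: the window is 15–37 days after 9 December 2019 (end of the 15-day hold period, which began when on-site notice is posted on 24 November 2019), so 24 December 2019 through 15 January 2020; done 27 December 2019, which is between those dates.
Step 4: the window is 14–34 days after 27 December 2019 (when notice is mailed to adjoining owners), so 10 January 2020 through 30 January 2020; done 14 January 2020, which is between those dates.
Step 5: 36 days after 26 January 2020 (end of the 12-day response period, which began when the environmental checklist is filed on 14 January 2020) is 2 March 2020; 28 January 2020 is within that limit.
Step 6: 23 days after 7 February 2020 (end of the 10-day comment period, which began when newspaper notice is published on 28 January 2020) is 1 March 2020; completed 27 February 2020, before the deadline.
Step 7: 19 days after 19 March 2020 (end of the 21-day hold period, which began when the traffic study is submitted on 27 February 2020) is 7 April 2020; 21 March 2020 is within that limit.

None — every step was satisfied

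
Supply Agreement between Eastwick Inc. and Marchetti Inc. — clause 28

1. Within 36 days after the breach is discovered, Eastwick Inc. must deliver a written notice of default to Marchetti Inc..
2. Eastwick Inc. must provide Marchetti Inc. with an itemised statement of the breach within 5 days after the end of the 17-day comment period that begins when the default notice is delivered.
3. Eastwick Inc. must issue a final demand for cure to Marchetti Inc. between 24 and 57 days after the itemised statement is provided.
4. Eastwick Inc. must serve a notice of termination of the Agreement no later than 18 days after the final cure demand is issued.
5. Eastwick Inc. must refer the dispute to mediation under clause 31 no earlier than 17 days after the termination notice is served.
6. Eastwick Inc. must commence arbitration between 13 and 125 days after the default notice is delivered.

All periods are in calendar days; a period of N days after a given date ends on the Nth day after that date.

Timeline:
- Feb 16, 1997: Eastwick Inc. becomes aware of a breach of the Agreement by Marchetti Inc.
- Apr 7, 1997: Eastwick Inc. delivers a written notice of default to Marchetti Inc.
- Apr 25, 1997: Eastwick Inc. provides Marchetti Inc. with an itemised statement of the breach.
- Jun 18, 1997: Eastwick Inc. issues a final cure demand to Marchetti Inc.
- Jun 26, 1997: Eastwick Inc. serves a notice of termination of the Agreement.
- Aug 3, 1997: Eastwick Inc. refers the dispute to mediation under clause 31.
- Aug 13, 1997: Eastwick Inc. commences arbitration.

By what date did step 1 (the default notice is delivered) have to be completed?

Step 1 runs from Feb 16, 1997, when the breach is discovered. 36 days after Feb 16, 1997 is Mar 24, 1997.

Mar 24, 1997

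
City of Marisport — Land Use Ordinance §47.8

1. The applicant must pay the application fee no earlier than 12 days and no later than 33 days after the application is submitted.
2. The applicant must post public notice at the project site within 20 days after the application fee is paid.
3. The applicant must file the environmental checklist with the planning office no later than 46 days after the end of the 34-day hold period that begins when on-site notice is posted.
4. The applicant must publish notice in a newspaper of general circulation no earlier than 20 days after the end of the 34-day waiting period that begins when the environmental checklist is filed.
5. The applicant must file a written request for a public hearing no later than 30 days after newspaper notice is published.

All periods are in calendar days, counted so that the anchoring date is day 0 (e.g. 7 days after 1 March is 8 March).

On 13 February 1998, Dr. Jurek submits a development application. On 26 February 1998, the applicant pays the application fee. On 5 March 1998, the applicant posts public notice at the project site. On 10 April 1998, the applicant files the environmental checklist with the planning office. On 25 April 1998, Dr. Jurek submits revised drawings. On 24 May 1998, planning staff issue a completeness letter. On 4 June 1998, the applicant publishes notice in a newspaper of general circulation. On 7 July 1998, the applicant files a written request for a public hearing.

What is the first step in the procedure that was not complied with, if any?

Step 5

Step 1 — 12 and 33 days from 13 February 1998 (when the application is submitted) are 25 February 1998 and 18 March 1998 respectively; done 26 February 1998, which is between those dates.
Step 2 — counting 20 days from 26 February 1998 (when the application fee is paid) gives a deadline of 18 March 1998; done 5 March 1998 — timely.
Step 3 — counting 46 days from 8 April 1998 (end of the 34-day hold period, which began when on-site notice is posted on 5 March 1998) gives a deadline of 24 May 1998; done 10 April 1998 — timely.
Step 4 — must wait 20 days from 14 May 1998 (end of the 34-day waiting period, which began when the environmental checklist is filed on 10 April 1998), so not before 3 June 1998; done 4 June 1998 — permitted.
Step 5 — counting 30 days from 4 June 1998 (when newspaper notice is published) gives a deadline of 4 July 1998; 7 July 1998 misses that deadline by 3 days.
Later steps need not be reached.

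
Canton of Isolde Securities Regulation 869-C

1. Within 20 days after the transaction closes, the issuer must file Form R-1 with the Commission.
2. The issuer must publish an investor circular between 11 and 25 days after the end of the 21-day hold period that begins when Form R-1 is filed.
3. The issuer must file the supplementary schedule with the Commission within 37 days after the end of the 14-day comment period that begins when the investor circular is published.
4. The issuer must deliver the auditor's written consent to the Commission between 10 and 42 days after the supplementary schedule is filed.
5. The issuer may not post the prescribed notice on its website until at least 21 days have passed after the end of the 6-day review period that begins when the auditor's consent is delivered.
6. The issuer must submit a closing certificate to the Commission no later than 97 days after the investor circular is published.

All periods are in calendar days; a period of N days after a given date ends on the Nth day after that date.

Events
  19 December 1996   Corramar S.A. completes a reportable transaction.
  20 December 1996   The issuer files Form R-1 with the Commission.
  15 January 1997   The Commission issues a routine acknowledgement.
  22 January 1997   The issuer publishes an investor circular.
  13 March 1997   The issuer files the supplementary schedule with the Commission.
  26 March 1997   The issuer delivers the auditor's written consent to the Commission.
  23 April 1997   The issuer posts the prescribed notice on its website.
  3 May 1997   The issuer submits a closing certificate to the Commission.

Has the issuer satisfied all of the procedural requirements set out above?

No

Step 1: 20 days after 19 December 1996 (when the transaction closes) is 8 January 1997; 20 December 1996 is within that limit.
Step 2: the window is 11–25 days after 10 January 1997 (end of the 21-day hold period, which began when Form R-1 is filed on 20 December 1996), so 21 January 1997 through 4 February 1997; done 22 January 1997, which is between those dates.
Step 3: 37 days after 5 February 1997 (end of the 14-day comment period, which began when the investor circular is published on 22 January 1997) is 14 March 1997; completed 13 March 1997, before the deadline.
Step 4: the window is 10–42 days after 13 March 1997 (when the supplementary schedule is filed), so 23 March 1997 through 24 April 1997; 26 March 1997 falls inside that range.
Step 5: the earliest permitted date is 21 days after 1 April 1997 (end of the 6-day review period, which began when the auditor's consent is delivered on 26 March 1997), i.e. 22 April 1997; done 23 April 1997, after the minimum wait.
Step 6: 97 days after 22 January 1997 (when the investor circular is published) is 29 April 1997; 3 May 1997 misses that deadline by 4 days.
That is the first point of non-compliance.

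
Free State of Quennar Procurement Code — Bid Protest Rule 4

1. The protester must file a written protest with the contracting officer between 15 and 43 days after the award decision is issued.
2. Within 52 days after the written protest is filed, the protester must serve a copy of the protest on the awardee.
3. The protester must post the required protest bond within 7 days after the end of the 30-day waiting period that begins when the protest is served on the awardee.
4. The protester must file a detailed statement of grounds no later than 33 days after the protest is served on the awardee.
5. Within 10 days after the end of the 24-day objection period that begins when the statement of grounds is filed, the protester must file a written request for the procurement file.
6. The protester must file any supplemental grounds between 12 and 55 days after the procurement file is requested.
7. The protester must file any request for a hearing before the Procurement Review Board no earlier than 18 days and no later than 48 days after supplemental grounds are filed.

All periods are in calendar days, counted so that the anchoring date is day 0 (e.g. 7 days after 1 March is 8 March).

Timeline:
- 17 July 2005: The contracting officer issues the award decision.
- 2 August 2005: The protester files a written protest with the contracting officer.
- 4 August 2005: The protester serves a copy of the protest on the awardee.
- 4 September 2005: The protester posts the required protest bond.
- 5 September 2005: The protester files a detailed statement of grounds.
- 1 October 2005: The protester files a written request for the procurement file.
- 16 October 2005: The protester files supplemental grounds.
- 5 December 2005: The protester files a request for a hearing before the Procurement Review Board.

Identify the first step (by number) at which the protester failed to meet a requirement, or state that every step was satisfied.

(1) the permitted window runs from 17 July 2005 + 15 = 1 August 2005 to 17 July 2005 + 43 = 29 August 2005; done 2 August 2005, which is between those dates.
(2) due by 2 August 2005 + 52 days = 23 September 2005; 4 August 2005 is within that limit.
(3) due by 3 September 2005 + 7 days = 10 September 2005; 4 September 2005 is within that limit.
(4) due by 4 August 2005 + 33 days = 6 September 2005; 5 September 2005 is within that limit.
(5) due by 29 September 2005 + 10 days = 9 October 2005; done 1 October 2005 — timely.
(6) the permitted window runs from 1 October 2005 + 12 = 13 October 2005 to 1 October 2005 + 55 = 25 November 2005; done 16 October 2005, which is between those dates.
(7) the permitted window runs from 16 October 2005 + 18 = 3 November 2005 to 16 October 2005 + 48 = 3 December 2005; done 5 December 2005 — 2 days after the window closed.

Step 7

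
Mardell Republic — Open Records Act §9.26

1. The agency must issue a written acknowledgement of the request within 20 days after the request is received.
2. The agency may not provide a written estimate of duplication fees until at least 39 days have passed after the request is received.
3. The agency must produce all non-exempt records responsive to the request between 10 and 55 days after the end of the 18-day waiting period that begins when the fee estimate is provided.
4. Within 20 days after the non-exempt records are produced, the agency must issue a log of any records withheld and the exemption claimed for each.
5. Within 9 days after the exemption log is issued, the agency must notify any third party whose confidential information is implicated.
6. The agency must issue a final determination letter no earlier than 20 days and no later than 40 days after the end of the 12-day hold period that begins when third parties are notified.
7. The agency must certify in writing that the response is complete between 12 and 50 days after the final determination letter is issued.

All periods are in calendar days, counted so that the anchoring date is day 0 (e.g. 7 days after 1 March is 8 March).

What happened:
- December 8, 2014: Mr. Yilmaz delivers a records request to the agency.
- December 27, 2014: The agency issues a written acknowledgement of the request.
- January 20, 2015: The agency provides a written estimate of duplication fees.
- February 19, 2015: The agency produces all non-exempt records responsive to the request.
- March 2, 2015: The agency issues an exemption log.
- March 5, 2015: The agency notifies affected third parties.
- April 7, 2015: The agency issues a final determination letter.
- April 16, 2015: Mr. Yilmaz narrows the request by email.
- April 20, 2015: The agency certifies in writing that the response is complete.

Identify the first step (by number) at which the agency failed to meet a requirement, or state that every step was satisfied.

(1) due by December 8, 2014 + 20 days = December 28, 2014; done December 27, 2014 — timely.
(2) permitted from December 8, 2014 + 39 days = January 16, 2015 onward; done January 20, 2015 — permitted.
(3) the permitted window runs from February 7, 2015 + 10 = February 17, 2015 to February 7, 2015 + 55 = April 3, 2015; February 19, 2015 falls inside that range.
(4) due by February 19, 2015 + 20 days = March 11, 2015; March 2, 2015 is within that limit.
(5) due by March 2, 2015 + 9 days = March 11, 2015; done March 5, 2015 — timely.
(6) the permitted window runs from March 17, 2015 + 20 = April 6, 2015 to March 17, 2015 + 40 = April 26, 2015; done April 7, 2015 — within the window.
(7) the permitted window runs from April 7, 2015 + 12 = April 19, 2015 to April 7, 2015 + 50 = May 27, 2015; done April 20, 2015, which is between those dates.

None — every step was satisfied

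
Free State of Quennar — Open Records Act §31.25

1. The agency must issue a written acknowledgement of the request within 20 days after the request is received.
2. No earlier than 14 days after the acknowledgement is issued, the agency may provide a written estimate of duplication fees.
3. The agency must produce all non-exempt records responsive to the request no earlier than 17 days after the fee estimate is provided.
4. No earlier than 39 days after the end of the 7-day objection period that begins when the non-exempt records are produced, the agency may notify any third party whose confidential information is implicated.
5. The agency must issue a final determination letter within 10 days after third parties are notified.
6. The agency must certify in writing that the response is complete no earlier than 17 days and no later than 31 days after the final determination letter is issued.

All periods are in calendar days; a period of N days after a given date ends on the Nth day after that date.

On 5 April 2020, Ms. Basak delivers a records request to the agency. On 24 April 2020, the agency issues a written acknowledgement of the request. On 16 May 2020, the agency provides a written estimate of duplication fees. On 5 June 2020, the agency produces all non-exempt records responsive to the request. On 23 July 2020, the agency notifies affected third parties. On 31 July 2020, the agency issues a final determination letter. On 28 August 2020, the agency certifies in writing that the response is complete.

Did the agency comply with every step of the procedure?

Yes

(1) due by 5 April 2020 + 20 days = 25 April 2020; completed 24 April 2020, before the deadline.
(2) permitted from 24 April 2020 + 14 days = 8 May 2020 onward; done 16 May 2020 — permitted.
(3) permitted from 16 May 2020 + 17 days = 2 June 2020 onward; done 5 June 2020, after the minimum wait.
(4) permitted from 12 June 2020 + 39 days = 21 July 2020 onward; done 23 July 2020, after the minimum wait.
(5) due by 23 July 2020 + 10 days = 2 August 2020; completed 31 July 2020, before the deadline.
(6) the permitted window runs from 31 July 2020 + 17 = 17 August 2020 to 31 July 2020 + 31 = 31 August 2020; done 28 August 2020, which is between those dates.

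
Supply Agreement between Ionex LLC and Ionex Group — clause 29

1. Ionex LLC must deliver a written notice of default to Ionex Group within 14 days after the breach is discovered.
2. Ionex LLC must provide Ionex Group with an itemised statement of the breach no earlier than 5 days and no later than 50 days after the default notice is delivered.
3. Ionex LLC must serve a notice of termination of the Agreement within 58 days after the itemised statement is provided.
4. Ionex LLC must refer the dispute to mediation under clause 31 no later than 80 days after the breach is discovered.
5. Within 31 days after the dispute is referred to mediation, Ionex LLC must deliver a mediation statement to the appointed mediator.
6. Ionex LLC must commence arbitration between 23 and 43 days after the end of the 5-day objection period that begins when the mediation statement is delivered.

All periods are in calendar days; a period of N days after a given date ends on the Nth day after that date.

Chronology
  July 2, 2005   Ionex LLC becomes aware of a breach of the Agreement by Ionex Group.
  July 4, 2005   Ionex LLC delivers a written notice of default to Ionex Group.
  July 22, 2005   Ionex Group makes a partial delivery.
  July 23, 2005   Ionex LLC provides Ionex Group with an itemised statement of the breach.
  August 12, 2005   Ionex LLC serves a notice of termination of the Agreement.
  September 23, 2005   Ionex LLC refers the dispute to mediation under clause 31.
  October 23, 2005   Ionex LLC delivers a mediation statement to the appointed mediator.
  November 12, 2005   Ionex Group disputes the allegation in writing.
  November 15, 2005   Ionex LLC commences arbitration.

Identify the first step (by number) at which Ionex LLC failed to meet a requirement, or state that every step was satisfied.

Step 4

Step 1: 14 days after July 2, 2005 (when the breach is discovered) is July 16, 2005; done July 4, 2005 — timely.
Step 2: the window is 5–50 days after July 4, 2005 (when the default notice is delivered), so July 9, 2005 through August 23, 2005; done July 23, 2005, which is between those dates.
Step 3: 58 days after July 23, 2005 (when the itemised statement is provided) is September 19, 2005; August 12, 2005 is within that limit.
Step 4: 80 days after July 2, 2005 (when the breach is discovered) is September 20, 2005; not done until September 23, 2005, 3 days after the deadline.
Later steps need not be reached.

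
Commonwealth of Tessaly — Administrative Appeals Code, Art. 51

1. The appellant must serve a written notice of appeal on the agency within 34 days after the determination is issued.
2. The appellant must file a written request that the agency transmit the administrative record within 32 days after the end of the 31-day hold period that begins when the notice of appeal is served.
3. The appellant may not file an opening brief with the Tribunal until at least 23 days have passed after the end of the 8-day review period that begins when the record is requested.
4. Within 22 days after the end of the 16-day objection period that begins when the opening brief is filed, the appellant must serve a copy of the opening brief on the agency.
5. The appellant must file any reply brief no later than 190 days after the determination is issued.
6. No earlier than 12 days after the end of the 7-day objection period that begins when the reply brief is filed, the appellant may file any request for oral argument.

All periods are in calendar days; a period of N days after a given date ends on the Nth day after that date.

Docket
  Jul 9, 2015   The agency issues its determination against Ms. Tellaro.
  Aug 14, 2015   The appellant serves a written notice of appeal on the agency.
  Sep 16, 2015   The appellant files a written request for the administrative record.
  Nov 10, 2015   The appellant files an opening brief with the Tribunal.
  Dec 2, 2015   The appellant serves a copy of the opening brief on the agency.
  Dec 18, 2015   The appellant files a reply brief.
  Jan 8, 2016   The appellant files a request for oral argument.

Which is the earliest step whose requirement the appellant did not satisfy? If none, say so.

Step 1

(1) due by Jul 9, 2015 + 34 days = Aug 12, 2015; done Aug 14, 2015 — 2 days late.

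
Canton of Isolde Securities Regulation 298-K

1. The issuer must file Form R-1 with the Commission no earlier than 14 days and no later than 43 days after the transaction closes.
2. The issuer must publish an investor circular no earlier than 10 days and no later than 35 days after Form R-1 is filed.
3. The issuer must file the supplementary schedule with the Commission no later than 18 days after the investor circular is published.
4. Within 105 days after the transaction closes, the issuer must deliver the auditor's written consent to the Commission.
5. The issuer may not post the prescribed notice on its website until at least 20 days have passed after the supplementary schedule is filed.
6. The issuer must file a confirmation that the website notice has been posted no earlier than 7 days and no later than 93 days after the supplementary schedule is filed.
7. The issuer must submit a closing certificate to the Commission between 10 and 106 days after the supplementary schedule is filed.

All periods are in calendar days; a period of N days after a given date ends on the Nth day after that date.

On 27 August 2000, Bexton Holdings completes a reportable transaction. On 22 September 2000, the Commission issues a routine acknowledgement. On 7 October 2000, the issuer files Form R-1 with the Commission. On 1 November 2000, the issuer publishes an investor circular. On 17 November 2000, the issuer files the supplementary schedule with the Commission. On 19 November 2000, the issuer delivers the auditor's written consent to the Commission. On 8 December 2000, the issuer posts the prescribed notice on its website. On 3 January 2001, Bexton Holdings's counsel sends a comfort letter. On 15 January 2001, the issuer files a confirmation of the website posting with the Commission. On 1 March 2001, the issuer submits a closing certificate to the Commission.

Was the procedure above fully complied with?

Step 1: the window is 14–43 days after 27 August 2000 (when the transaction closes), so 10 September 2000 through 9 October 2000; 7 October 2000 falls inside that range.
Step 2: the window is 10–35 days after 7 October 2000 (when Form R-1 is filed), so 17 October 2000 through 11 November 2000; done 1 November 2000 — within the window.
Step 3: 18 days after 1 November 2000 (when the investor circular is published) is 19 November 2000; 17 November 2000 is within that limit.
Step 4: 105 days after 27 August 2000 (when the transaction closes) is 10 December 2000; completed 19 November 2000, before the deadline.
Step 5: the earliest permitted date is 20 days after 17 November 2000 (when the supplementary schedule is filed), i.e. 7 December 2000; done 8 December 2000, after the minimum wait.
Step 6: the window is 7–93 days after 17 November 2000 (when the supplementary schedule is filed), so 24 November 2000 through 18 February 2001; 15 January 2001 falls inside that range.
Step 7: the window is 10–106 days after 17 November 2000 (when the supplementary schedule is filed), so 27 November 2000 through 3 March 2001; 1 March 2001 falls inside that range.

Yes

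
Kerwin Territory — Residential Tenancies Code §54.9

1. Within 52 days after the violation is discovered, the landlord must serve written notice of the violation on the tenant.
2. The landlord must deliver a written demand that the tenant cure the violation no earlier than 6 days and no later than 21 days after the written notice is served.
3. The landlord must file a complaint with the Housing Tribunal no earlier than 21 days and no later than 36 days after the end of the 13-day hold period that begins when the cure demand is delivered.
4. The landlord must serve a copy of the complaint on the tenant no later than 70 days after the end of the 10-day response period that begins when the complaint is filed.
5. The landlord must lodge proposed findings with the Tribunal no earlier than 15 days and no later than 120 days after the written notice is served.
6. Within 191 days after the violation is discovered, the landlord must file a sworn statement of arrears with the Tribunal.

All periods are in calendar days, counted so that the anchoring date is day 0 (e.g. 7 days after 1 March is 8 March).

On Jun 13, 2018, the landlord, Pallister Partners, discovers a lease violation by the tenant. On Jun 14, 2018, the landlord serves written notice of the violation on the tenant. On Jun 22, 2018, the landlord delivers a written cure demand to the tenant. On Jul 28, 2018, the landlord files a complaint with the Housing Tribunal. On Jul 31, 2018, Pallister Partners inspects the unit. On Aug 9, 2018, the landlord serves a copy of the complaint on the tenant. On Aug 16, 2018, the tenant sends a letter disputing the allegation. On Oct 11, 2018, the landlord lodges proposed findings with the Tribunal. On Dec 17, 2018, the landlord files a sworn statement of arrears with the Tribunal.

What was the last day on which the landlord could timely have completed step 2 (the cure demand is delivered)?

Jul 5, 2018

Step 2 runs from Jun 14, 2018, when the written notice is served. The window is 6–21 days after Jun 14, 2018; it closes on Jul 5, 2018.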